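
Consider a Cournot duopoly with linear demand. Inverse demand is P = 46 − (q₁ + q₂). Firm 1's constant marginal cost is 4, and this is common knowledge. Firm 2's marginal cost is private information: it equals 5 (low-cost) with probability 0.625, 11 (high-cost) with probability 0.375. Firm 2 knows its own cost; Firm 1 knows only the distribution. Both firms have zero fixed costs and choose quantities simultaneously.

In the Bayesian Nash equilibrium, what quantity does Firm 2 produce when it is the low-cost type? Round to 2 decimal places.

12.96

Type-c best response for Firm 2: q₂(c) = (46 − c)/2 − q₁/2.
Firm 1 maximizes expected profit; its first-order condition is 46 − 2q₁ − E[q₂] − 4 = 0.
Substituting E[q₂] and solving: E[c₂] = 7.25, so q₁ = (46 − 2·4 + 7.25)/3 = 15.0833.
q₂(low-cost) = (46 − 5 − 15.0833)/2 = 12.9583.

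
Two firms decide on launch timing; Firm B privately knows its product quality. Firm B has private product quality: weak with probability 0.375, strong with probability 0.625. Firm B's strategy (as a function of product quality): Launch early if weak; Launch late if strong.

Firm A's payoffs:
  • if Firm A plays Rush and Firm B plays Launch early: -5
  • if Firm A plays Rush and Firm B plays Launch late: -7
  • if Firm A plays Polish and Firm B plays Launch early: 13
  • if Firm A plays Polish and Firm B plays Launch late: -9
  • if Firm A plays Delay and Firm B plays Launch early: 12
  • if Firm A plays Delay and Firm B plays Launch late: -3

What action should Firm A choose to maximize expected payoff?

Compute Firm A's expected payoff for each action, taking the expectation over Firm B's type.
E[Rush] = 0.375·(-5) + 0.625·(-7) = -6.25
E[Polish] = 0.375·(13) + 0.625·(-9) = -0.75
E[Delay] = 0.375·(12) + 0.625·(-3) = 2.625
Best response: Delay (2.625 is the largest).

Delay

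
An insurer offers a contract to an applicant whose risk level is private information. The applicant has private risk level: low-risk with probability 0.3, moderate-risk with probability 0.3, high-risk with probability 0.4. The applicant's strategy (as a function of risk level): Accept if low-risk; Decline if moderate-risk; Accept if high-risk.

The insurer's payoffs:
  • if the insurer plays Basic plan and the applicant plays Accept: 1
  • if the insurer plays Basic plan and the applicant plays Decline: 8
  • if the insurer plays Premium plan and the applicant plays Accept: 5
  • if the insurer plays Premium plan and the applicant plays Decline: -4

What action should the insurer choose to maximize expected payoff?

Compute the insurer's expected payoff for each action, taking the expectation over the applicant's type.
E[Basic plan] = 0.3·(1) + 0.3·(8) + 0.4·(1) = 3.1
E[Premium plan] = 0.3·(5) + 0.3·(-4) + 0.4·(5) = 2.3
Best response: Basic plan (3.1 is the largest).

Basic plan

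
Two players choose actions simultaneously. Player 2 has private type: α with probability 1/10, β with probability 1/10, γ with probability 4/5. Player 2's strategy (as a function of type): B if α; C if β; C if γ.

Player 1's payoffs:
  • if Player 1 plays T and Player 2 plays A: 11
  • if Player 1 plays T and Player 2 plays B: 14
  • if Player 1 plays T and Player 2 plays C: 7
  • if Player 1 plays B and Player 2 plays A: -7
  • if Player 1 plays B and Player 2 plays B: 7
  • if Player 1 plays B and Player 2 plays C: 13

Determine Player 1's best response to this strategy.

B

Compute Player 1's expected payoff for each action, taking the expectation over Player 2's type.
E[T] = 1/10·(14) + 1/10·(7) + 4/5·(7) = 77/10
E[B] = 1/10·(7) + 1/10·(13) + 4/5·(13) = 62/5
Best response: B (62/5 is the largest).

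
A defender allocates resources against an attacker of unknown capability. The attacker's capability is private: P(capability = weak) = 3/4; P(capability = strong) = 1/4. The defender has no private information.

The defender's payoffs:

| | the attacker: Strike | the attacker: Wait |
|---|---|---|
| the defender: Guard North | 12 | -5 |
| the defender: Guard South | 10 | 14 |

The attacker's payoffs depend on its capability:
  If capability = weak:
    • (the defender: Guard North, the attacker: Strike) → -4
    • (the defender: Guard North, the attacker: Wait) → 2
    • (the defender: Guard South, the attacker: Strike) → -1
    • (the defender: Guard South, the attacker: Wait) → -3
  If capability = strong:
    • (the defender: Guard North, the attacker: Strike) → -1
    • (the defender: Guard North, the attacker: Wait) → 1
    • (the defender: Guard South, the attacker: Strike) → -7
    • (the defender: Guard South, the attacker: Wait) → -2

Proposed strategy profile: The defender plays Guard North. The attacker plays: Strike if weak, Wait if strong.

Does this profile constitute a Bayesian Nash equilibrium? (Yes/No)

The defender plays Guard North: E[Guard North] = 3/4·(12) + 1/4·(-5) = 31/4; E[Guard South] = 11. Not best-responding. ✗
The attacker (capability weak), facing Guard North: Strike gives -4, Wait gives 2. Proposed Strike is not best — profitable deviation exists. ✗
The attacker (capability strong), facing Guard North: Strike gives -1, Wait gives 1. Proposed Wait is best. ✓

No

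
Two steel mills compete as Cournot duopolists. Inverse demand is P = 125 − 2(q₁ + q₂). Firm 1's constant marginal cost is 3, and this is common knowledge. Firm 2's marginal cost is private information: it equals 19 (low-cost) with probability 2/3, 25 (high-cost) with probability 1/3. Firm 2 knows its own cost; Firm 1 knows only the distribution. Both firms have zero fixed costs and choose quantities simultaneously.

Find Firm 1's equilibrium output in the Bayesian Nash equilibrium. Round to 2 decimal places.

23.33

Each type of Firm 2 best-responds to q₁; Firm 1 best-responds to the expected q₂ over Firm 2's types.
Firm 2 with cost c maximizes (125 − 2(q₁+q₂) − c)·q₂, giving q₂(c) = (125 − c − 2q₁)/4.
E[c₂] = 2/3·19 + 1/3·25 = 21
Firm 1's FOC against E[q₂] yields q₁ = (125 − 2·3 + E[c₂])/6 = (125 − 6 + 21)/6 = 23.3333.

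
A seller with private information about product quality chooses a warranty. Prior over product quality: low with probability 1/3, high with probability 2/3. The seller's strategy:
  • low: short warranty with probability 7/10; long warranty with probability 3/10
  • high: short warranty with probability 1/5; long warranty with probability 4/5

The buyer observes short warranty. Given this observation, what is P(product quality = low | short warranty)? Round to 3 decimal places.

P(short warranty) = (1/3)·(7/10) + (2/3)·(1/5) = 11/30
P(low | short warranty) = ((1/3)·(7/10)) / (11/30) = (7/30) / (11/30) = 7/11

0.636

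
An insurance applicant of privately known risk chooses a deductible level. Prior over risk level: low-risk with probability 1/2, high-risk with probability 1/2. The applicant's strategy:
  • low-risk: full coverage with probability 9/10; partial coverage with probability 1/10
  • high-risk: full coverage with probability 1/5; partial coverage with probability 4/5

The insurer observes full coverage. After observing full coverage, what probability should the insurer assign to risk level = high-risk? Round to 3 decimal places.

Apply Bayes' rule using the sender's strategy as the likelihood.
P(full coverage) = (1/2)·(9/10) + (1/2)·(1/5) = 11/20
P(high-risk | full coverage) = ((1/2)·(1/5)) / (11/20) = (1/10) / (11/20) = 2/11

0.182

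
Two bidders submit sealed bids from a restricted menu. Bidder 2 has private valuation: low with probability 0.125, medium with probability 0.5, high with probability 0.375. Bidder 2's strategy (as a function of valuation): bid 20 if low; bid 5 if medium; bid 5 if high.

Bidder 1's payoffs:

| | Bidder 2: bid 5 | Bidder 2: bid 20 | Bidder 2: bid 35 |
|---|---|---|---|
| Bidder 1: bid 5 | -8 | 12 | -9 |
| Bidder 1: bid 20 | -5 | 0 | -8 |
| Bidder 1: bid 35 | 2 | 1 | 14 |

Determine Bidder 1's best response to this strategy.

bid 35

E[bid 5] = 0.125·(12) + 0.5·(-8) + 0.375·(-8) = -5.5
E[bid 20] = 0.125·(0) + 0.5·(-5) + 0.375·(-5) = -4.375
E[bid 35] = 0.125·(1) + 0.5·(2) + 0.375·(2) = 1.875
Best response: bid 35 (1.875 is the largest).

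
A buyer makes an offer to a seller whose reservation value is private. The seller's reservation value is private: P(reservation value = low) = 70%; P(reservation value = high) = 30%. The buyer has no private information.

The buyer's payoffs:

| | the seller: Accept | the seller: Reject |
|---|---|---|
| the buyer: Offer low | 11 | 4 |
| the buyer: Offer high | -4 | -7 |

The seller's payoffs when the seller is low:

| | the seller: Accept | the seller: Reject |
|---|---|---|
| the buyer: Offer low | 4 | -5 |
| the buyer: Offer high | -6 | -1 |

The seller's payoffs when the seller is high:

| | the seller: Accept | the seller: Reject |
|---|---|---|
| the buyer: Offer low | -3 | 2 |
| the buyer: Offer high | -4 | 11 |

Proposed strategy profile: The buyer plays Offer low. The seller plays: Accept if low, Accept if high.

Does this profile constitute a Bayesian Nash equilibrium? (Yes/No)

The buyer plays Offer low: E[Offer low] = 0.7·(11) + 0.3·(11) = 11; E[Offer high] = -4. Best-responding. ✓
The seller (reservation value low), facing Offer low: Accept gives 4, Reject gives -5. Proposed Accept is best. ✓
The seller (reservation value high), facing Offer low: Accept gives -3, Reject gives 2. Proposed Accept is not best — profitable deviation exists. ✗

No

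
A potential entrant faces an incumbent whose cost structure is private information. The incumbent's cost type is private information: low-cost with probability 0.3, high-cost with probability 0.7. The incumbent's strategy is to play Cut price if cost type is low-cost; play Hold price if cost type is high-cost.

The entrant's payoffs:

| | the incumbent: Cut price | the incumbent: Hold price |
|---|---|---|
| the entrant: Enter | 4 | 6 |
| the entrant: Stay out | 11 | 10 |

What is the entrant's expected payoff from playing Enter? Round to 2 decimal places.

5.40

Take the expectation over the incumbent's cost type, weighting each type's action by its prior probability.
E[Enter] = 0.3·4 + 0.7·6 = 1.2 + 4.2 = 5.4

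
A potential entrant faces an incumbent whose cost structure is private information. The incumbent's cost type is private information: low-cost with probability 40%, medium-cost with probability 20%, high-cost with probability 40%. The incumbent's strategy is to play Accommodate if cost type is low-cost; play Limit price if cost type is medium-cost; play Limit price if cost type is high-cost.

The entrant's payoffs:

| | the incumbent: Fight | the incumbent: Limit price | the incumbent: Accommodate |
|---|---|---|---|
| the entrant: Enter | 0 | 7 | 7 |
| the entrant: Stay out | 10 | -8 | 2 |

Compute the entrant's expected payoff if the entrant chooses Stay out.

Take the expectation over the incumbent's cost type, weighting each type's action by its prior probability.
E[Stay out] = 0.4·2 + 0.2·(-8) + 0.4·(-8) = 0.8 + (-1.6) + (-3.2) = -4

-4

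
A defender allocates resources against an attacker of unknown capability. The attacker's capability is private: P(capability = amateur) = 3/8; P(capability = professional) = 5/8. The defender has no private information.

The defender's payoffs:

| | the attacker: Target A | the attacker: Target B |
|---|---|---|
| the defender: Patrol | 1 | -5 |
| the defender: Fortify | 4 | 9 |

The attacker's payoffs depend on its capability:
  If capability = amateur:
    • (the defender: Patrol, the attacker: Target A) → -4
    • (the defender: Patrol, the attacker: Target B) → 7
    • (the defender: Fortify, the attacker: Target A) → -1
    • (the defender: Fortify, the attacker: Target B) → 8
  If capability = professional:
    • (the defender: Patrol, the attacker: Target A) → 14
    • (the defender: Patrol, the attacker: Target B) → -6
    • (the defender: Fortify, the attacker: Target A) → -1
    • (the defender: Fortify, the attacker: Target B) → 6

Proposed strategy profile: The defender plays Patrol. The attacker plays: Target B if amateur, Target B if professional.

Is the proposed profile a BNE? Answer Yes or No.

No

The defender plays Patrol: E[Patrol] = 3/8·(-5) + 5/8·(-5) = -5; E[Fortify] = 9. Not best-responding. ✗
The attacker (capability amateur), facing Patrol: Target A gives -4, Target B gives 7. Proposed Target B is best. ✓
The attacker (capability professional), facing Patrol: Target A gives 14, Target B gives -6. Proposed Target B is not best — profitable deviation exists. ✗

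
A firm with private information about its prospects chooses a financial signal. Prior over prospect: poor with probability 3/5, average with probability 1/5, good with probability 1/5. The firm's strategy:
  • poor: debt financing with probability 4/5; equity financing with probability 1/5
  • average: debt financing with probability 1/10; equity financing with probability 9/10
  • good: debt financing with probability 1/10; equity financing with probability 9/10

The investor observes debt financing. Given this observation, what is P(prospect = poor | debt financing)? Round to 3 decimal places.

0.923

Apply Bayes' rule using the sender's strategy as the likelihood.
P(debt financing) = (3/5)·(4/5) + (1/5)·(1/10) + (1/5)·(1/10) = 13/25
P(poor | debt financing) = ((3/5)·(4/5)) / (13/25) = (12/25) / (13/25) = 12/13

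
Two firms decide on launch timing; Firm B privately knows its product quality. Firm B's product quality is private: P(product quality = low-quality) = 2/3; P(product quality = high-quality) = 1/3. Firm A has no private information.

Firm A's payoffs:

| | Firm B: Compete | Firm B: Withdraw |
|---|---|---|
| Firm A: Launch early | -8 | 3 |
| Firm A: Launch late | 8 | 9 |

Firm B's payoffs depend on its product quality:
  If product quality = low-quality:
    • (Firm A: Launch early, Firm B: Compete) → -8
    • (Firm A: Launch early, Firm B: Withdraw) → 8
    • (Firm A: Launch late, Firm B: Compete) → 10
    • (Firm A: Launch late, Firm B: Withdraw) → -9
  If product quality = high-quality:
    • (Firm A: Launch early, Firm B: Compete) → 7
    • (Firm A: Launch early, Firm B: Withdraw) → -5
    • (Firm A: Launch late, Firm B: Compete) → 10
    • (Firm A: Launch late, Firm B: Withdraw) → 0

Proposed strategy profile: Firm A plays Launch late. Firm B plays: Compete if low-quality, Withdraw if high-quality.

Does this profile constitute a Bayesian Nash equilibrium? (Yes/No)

No

A profile is a BNE iff every type of every player is best-responding given beliefs about the other side.
Firm A plays Launch late: E[Launch late] = 2/3·(8) + 1/3·(9) = 25/3; E[Launch early] = -13/3. Best-responding. ✓
Firm B (product quality low-quality), facing Launch late: Compete gives 10, Withdraw gives -9. Proposed Compete is best. ✓
Firm B (product quality high-quality), facing Launch late: Compete gives 10, Withdraw gives 0. Proposed Withdraw is not best — profitable deviation exists. ✗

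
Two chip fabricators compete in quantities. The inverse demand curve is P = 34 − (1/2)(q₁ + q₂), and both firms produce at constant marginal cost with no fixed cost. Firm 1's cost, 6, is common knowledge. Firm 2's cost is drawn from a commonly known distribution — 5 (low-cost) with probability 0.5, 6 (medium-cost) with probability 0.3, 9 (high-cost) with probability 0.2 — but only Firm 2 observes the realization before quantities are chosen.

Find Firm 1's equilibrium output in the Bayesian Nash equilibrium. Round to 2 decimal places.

18.73

Firm 2 with cost c maximizes (34 − (1/2)(q₁+q₂) − c)·q₂, giving q₂(c) = (34 − c − (1/2)q₁).
E[c₂] = 0.5·5 + 0.3·6 + 0.2·9 = 6.1
Firm 1's FOC against E[q₂] yields q₁ = (34 − 2·6 + E[c₂])/(3/2) = (34 − 12 + 6.1)/(3/2) = 18.7333.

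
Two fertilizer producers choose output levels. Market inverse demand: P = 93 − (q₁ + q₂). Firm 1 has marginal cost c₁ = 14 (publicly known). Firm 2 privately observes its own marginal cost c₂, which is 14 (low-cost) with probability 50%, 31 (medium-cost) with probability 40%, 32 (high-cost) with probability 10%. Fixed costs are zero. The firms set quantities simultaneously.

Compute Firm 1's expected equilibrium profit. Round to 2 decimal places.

Type-c best response for Firm 2: q₂(c) = (93 − c)/2 − q₁/2.
Firm 1 maximizes expected profit; its first-order condition is 93 − 2q₁ − E[q₂] − 14 = 0.
Substituting E[q₂] and solving: E[c₂] = 22.6, so q₁ = (93 − 2·14 + 22.6)/3 = 29.2.
E[P] = 93 − (q₁ + E[q₂]) = 43.2; Firm 1's expected profit = (E[P] − 14)·q₁ = (43.2 − 14)·29.2 = 852.64.

852.64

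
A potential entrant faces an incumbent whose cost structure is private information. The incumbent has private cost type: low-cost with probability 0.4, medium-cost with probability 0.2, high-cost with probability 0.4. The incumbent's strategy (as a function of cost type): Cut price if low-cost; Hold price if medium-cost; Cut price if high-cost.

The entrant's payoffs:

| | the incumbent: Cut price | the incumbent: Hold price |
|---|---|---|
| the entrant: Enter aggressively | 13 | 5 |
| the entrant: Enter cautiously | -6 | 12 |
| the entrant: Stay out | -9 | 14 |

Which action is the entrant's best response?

Compute the entrant's expected payoff for each action, taking the expectation over the incumbent's type.
E[Enter aggressively] = 0.4·(13) + 0.2·(5) + 0.4·(13) = 11.4
E[Enter cautiously] = 0.4·(-6) + 0.2·(12) + 0.4·(-6) = -2.4
E[Stay out] = 0.4·(-9) + 0.2·(14) + 0.4·(-9) = -4.4
Best response: Enter aggressively (11.4 is the largest).

Enter aggressively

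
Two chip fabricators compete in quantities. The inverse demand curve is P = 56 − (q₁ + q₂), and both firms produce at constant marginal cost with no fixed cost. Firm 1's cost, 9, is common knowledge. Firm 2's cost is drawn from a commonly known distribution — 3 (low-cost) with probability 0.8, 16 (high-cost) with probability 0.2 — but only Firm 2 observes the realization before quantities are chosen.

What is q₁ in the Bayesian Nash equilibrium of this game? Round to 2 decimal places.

14.53

Type-c best response for Firm 2: q₂(c) = (56 − c)/2 − q₁/2.
Firm 1 maximizes expected profit; its first-order condition is 56 − 2q₁ − E[q₂] − 9 = 0.
Substituting E[q₂] and solving: E[c₂] = 5.6, so q₁ = (56 − 2·9 + 5.6)/3 = 14.5333.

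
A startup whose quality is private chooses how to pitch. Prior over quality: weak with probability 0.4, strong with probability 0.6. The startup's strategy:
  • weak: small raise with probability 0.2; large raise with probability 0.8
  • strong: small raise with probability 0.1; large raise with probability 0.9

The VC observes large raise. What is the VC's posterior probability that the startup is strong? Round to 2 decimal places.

P(large raise) = 0.4·0.8 + 0.6·0.9 = 0.86
P(strong | large raise) = (0.6·0.9) / 0.86 = 0.54 / 0.86 = 0.627907

0.63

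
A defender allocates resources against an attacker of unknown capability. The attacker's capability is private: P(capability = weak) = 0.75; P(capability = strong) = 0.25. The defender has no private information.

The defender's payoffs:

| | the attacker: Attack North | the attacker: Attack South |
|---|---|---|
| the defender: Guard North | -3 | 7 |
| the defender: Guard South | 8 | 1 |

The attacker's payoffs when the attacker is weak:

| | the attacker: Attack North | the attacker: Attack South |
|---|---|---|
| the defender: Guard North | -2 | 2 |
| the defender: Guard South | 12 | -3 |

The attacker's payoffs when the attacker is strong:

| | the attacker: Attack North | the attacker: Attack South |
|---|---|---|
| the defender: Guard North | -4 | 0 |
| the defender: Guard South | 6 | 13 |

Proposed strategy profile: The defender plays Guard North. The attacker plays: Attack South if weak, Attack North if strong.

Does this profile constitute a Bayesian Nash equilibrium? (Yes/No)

No

A profile is a BNE iff every type of every player is best-responding given beliefs about the other side.
The defender plays Guard North: E[Guard North] = 0.75·(7) + 0.25·(-3) = 4.5; E[Guard South] = 2.75. Best-responding. ✓
The attacker (capability weak), facing Guard North: Attack North gives -2, Attack South gives 2. Proposed Attack South is best. ✓
The attacker (capability strong), facing Guard North: Attack North gives -4, Attack South gives 0. Proposed Attack North is not best — profitable deviation exists. ✗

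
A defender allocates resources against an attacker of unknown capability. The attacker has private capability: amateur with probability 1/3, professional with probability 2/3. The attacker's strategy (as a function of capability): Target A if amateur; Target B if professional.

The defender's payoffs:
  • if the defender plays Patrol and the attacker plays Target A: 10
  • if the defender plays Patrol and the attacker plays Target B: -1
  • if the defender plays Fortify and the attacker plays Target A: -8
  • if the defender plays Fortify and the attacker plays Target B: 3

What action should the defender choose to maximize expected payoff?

Patrol

E[Patrol] = 1/3·(10) + 2/3·(-1) = 8/3
E[Fortify] = 1/3·(-8) + 2/3·(3) = -2/3
Best response: Patrol (8/3 is the largest).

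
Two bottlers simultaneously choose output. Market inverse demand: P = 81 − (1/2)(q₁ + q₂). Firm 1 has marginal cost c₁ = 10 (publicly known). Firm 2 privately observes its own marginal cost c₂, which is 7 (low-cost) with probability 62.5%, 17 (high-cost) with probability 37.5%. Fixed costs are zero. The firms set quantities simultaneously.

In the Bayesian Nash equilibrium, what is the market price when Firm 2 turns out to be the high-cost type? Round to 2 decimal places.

Firm 2 with cost c maximizes (81 − (1/2)(q₁+q₂) − c)·q₂, giving q₂(c) = (81 − c − (1/2)q₁).
E[c₂] = 0.625·7 + 0.375·17 = 10.75
Firm 1's FOC against E[q₂] yields q₁ = (81 − 2·10 + E[c₂])/(3/2) = (81 − 20 + 10.75)/(3/2) = 47.8333.
q₂(high-cost) = 40.0833, so P = 81 − (1/2)·(47.8333 + 40.0833) = 37.0417.

37.04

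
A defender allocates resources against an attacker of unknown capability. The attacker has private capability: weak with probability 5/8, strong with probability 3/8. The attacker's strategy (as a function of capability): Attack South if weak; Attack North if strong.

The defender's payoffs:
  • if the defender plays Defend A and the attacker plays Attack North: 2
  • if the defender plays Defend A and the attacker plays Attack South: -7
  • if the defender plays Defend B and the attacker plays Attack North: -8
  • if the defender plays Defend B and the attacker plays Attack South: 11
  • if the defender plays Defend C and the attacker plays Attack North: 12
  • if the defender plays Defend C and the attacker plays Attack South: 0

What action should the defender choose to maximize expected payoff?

Defend C

E[Defend A] = 5/8·(-7) + 3/8·(2) = -29/8
E[Defend B] = 5/8·(11) + 3/8·(-8) = 31/8
E[Defend C] = 5/8·(0) + 3/8·(12) = 9/2
Best response: Defend C (9/2 is the largest).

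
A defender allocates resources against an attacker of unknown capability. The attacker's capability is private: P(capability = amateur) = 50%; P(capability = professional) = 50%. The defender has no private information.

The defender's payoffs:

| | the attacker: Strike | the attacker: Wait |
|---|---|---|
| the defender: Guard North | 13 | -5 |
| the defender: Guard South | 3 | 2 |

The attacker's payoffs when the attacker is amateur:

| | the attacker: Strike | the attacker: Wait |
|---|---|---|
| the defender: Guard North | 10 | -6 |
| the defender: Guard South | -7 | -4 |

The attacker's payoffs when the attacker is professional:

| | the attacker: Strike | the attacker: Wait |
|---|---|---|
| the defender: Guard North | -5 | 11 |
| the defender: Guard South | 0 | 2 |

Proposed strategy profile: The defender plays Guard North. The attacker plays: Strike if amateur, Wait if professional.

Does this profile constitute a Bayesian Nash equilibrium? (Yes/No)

Yes

The defender plays Guard North: E[Guard North] = 0.5·(13) + 0.5·(-5) = 4; E[Guard South] = 2.5. Best-responding. ✓
The attacker (capability amateur), facing Guard North: Strike gives 10, Wait gives -6. Proposed Strike is best. ✓
The attacker (capability professional), facing Guard North: Strike gives -5, Wait gives 11. Proposed Wait is best. ✓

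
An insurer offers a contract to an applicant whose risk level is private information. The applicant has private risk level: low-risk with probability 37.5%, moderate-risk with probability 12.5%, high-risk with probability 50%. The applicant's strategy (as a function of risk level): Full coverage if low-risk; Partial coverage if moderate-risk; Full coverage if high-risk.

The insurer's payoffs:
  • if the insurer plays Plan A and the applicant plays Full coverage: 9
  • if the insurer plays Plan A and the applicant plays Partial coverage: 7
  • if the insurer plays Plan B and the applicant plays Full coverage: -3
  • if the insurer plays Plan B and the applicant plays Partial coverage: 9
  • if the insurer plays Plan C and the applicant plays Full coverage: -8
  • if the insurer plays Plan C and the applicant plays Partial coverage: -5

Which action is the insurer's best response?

E[Plan A] = 0.375·(9) + 0.125·(7) + 0.5·(9) = 8.75
E[Plan B] = 0.375·(-3) + 0.125·(9) + 0.5·(-3) = -1.5
E[Plan C] = 0.375·(-8) + 0.125·(-5) + 0.5·(-8) = -7.625
Best response: Plan A (8.75 is the largest).

Plan A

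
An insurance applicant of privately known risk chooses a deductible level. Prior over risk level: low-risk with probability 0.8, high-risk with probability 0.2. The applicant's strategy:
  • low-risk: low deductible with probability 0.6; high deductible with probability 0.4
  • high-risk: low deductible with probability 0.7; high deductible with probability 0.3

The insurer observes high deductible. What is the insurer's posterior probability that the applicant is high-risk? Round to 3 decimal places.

0.158

P(high deductible) = 0.8·0.4 + 0.2·0.3 = 0.38
P(high-risk | high deductible) = (0.2·0.3) / 0.38 = 0.06 / 0.38 = 0.157895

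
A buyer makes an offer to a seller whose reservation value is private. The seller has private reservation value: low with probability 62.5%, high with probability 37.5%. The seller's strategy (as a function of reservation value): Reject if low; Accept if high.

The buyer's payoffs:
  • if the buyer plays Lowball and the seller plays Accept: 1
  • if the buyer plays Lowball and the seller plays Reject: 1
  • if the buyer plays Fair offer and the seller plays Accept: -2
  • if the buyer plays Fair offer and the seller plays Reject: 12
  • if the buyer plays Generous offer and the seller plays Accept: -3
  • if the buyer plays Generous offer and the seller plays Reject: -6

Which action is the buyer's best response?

E[Lowball] = 0.625·(1) + 0.375·(1) = 1
E[Fair offer] = 0.625·(12) + 0.375·(-2) = 6.75
E[Generous offer] = 0.625·(-6) + 0.375·(-3) = -4.875
Best response: Fair offer (6.75 is the largest).

Fair offer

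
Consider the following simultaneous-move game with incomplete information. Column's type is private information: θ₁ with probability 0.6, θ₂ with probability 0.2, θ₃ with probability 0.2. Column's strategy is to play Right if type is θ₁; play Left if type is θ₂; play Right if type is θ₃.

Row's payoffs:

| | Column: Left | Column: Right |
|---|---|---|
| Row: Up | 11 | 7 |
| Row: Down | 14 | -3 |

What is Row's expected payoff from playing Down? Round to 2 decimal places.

Take the expectation over Column's type, weighting each type's action by its prior probability.
E[Down] = 0.6·(-3) + 0.2·14 + 0.2·(-3) = (-1.8) + 2.8 + (-0.6) = 0.4

0.40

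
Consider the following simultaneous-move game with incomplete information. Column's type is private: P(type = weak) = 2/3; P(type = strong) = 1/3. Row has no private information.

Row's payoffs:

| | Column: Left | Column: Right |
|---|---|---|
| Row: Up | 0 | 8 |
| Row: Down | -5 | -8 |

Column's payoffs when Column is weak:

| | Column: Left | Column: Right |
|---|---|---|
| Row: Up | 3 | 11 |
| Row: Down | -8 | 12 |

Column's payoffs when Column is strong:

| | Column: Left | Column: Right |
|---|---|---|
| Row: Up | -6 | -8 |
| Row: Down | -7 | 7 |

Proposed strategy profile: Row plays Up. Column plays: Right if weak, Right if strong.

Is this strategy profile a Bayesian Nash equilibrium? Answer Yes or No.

Row plays Up: E[Up] = 2/3·(8) + 1/3·(8) = 8; E[Down] = -8. Best-responding. ✓
Column (type weak), facing Up: Left gives 3, Right gives 11. Proposed Right is best. ✓
Column (type strong), facing Up: Left gives -6, Right gives -8. Proposed Right is not best — profitable deviation exists. ✗

No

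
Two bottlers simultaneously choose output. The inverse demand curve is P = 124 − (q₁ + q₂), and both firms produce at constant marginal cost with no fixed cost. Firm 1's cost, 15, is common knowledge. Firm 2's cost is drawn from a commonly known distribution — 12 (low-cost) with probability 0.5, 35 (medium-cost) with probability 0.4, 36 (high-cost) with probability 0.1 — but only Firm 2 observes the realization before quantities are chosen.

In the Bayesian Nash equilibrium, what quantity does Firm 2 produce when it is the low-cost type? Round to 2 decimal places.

Firm 2 with cost c maximizes (124 − (q₁+q₂) − c)·q₂, giving q₂(c) = (124 − c − q₁)/2.
E[c₂] = 0.5·12 + 0.4·35 + 0.1·36 = 23.6
Firm 1's FOC against E[q₂] yields q₁ = (124 − 2·15 + E[c₂])/3 = (124 − 30 + 23.6)/3 = 39.2.
q₂(low-cost) = (124 − 12 − 39.2)/2 = 36.4.

36.40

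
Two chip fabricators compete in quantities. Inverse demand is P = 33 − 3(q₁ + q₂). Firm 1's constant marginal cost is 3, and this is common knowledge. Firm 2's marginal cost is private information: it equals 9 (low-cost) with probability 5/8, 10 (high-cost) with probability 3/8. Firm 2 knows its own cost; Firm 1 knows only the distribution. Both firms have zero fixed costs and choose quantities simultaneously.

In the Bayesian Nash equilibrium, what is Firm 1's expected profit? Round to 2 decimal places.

49.01

Type-c best response for Firm 2: q₂(c) = (33 − c)/6 − q₁/2.
Firm 1 maximizes expected profit; its first-order condition is 33 − 6q₁ − 3E[q₂] − 3 = 0.
Substituting E[q₂] and solving: E[c₂] = 9.375, so q₁ = (33 − 2·3 + 9.375)/9 = 4.04167.
E[P] = 33 − 3·(q₁ + E[q₂]) = 15.125; Firm 1's expected profit = (E[P] − 3)·q₁ = (15.125 − 3)·4.04167 = 49.0052.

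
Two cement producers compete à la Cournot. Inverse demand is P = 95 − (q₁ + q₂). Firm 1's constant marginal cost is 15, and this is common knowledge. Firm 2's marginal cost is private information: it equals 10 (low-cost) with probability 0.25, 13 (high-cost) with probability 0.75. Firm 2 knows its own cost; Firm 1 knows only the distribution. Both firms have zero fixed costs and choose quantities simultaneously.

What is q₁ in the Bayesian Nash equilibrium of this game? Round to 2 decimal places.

Firm 2 with cost c maximizes (95 − (q₁+q₂) − c)·q₂, giving q₂(c) = (95 − c − q₁)/2.
E[c₂] = 0.25·10 + 0.75·13 = 12.25
Firm 1's FOC against E[q₂] yields q₁ = (95 − 2·15 + E[c₂])/3 = (95 − 30 + 12.25)/3 = 25.75.

25.75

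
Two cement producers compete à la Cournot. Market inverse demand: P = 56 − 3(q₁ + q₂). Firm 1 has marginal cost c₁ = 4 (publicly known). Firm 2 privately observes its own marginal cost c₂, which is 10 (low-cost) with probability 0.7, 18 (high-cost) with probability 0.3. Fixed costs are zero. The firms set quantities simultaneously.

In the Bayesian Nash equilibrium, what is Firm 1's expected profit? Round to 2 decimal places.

135.12

Type-c best response for Firm 2: q₂(c) = (56 − c)/6 − q₁/2.
Firm 1 maximizes expected profit; its first-order condition is 56 − 6q₁ − 3E[q₂] − 4 = 0.
Substituting E[q₂] and solving: E[c₂] = 12.4, so q₁ = (56 − 2·4 + 12.4)/9 = 6.71111.
E[P] = 56 − 3·(q₁ + E[q₂]) = 24.1333; Firm 1's expected profit = (E[P] − 4)·q₁ = (24.1333 − 4)·6.71111 = 135.117.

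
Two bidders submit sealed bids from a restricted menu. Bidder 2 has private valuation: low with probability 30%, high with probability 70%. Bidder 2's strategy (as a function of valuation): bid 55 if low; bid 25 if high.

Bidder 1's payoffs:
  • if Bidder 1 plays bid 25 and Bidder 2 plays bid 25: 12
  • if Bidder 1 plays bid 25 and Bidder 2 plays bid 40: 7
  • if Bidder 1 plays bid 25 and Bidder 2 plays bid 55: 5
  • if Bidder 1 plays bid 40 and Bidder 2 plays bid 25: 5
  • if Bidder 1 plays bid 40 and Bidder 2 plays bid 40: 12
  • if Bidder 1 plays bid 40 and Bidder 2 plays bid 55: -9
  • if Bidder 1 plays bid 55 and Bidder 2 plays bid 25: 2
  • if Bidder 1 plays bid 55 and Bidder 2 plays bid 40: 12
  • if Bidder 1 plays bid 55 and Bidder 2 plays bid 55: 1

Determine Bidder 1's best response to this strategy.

bid 25

E[bid 25] = 0.3·(5) + 0.7·(12) = 9.9
E[bid 40] = 0.3·(-9) + 0.7·(5) = 0.8
E[bid 55] = 0.3·(1) + 0.7·(2) = 1.7
Best response: bid 25 (9.9 is the largest).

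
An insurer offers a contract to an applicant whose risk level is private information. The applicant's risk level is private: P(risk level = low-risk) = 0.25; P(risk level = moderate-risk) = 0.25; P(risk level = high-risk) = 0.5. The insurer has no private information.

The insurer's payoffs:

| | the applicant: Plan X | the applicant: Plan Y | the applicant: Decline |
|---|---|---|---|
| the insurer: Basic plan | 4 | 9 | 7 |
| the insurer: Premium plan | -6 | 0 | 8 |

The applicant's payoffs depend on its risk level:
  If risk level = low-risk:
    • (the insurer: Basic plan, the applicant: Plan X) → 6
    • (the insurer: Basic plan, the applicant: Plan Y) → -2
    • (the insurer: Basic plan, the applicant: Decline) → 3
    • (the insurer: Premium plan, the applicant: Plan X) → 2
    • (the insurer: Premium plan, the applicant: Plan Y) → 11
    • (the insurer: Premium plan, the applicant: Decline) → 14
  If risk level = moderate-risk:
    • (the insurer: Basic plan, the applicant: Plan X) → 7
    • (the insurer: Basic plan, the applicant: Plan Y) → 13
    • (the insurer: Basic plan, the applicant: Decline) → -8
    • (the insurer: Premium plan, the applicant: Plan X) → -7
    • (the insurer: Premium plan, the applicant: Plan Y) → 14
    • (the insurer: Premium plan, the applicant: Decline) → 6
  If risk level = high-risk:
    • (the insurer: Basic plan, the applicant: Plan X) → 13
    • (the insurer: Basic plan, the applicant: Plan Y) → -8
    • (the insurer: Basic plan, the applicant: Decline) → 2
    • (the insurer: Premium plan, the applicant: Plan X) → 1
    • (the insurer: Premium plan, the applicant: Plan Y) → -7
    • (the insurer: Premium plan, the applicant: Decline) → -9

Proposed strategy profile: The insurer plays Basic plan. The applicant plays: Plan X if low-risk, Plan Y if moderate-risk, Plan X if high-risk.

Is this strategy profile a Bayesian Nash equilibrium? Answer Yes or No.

Yes

The insurer plays Basic plan: E[Basic plan] = 0.25·(4) + 0.25·(9) + 0.5·(4) = 5.25; E[Premium plan] = -4.5. Best-responding. ✓
The applicant (risk level low-risk), facing Basic plan: Plan X gives 6, Plan Y gives -2, Decline gives 3. Proposed Plan X is best. ✓
The applicant (risk level moderate-risk), facing Basic plan: Plan X gives 7, Plan Y gives 13, Decline gives -8. Proposed Plan Y is best. ✓
The applicant (risk level high-risk), facing Basic plan: Plan X gives 13, Plan Y gives -8, Decline gives 2. Proposed Plan X is best. ✓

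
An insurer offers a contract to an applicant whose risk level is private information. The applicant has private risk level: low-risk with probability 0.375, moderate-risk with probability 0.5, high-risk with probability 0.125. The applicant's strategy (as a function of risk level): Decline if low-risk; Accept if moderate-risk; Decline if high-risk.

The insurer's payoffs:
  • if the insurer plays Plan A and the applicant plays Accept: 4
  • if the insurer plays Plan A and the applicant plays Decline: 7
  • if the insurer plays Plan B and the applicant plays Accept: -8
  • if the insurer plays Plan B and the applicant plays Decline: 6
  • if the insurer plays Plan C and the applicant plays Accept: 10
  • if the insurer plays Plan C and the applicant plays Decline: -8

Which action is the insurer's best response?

E[Plan A] = 0.375·(7) + 0.5·(4) + 0.125·(7) = 5.5
E[Plan B] = 0.375·(6) + 0.5·(-8) + 0.125·(6) = -1
E[Plan C] = 0.375·(-8) + 0.5·(10) + 0.125·(-8) = 1
Best response: Plan A (5.5 is the largest).

Plan A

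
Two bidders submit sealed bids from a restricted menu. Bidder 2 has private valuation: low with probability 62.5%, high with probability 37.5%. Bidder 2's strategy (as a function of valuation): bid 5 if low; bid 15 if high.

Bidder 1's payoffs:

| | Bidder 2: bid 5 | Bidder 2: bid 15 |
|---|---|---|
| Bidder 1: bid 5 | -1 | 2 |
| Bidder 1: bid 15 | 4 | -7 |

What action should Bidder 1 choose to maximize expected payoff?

E[bid 5] = 0.625·(-1) + 0.375·(2) = 0.125
E[bid 15] = 0.625·(4) + 0.375·(-7) = -0.125
Best response: bid 5 (0.125 is the largest).

bid 5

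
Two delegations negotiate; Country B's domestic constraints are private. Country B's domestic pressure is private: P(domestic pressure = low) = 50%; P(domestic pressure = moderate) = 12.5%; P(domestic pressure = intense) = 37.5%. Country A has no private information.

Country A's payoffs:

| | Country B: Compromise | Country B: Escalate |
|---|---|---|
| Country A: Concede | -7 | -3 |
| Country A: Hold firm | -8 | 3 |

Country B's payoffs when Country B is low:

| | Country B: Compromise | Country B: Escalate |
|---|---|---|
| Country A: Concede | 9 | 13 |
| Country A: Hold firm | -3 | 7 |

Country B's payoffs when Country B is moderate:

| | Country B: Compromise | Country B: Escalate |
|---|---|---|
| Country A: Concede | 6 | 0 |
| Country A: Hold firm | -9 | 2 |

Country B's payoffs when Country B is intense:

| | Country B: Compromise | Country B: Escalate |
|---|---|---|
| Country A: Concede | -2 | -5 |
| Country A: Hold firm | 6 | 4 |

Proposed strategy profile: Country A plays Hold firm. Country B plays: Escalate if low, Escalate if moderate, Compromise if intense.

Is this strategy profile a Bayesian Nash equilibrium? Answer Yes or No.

Yes

Country A plays Hold firm: E[Hold firm] = 0.5·(3) + 0.125·(3) + 0.375·(-8) = -1.125; E[Concede] = -4.5. Best-responding. ✓
Country B (domestic pressure low), facing Hold firm: Compromise gives -3, Escalate gives 7. Proposed Escalate is best. ✓
Country B (domestic pressure moderate), facing Hold firm: Compromise gives -9, Escalate gives 2. Proposed Escalate is best. ✓
Country B (domestic pressure intense), facing Hold firm: Compromise gives 6, Escalate gives 4. Proposed Compromise is best. ✓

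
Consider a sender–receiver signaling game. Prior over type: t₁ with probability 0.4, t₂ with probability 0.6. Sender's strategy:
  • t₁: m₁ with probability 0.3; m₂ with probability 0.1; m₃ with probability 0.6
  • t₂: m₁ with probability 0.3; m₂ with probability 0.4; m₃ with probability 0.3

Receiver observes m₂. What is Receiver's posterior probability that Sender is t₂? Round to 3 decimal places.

0.857

P(m₂) = 0.4·0.1 + 0.6·0.4 = 0.28
P(t₂ | m₂) = (0.6·0.4) / 0.28 = 0.24 / 0.28 = 0.857143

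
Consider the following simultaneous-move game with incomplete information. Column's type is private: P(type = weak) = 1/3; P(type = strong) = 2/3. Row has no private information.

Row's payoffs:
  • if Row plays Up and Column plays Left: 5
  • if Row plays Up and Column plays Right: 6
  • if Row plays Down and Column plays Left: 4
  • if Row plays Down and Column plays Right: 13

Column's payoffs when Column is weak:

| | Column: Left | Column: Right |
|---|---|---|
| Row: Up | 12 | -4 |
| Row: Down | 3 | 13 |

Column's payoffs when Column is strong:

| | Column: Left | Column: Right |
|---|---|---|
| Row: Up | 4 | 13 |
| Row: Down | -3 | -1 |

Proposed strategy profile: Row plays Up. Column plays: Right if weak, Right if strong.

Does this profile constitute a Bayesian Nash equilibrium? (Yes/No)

Row plays Up: E[Up] = 1/3·(6) + 2/3·(6) = 6; E[Down] = 13. Not best-responding. ✗
Column (type weak), facing Up: Left gives 12, Right gives -4. Proposed Right is not best — profitable deviation exists. ✗
Column (type strong), facing Up: Left gives 4, Right gives 13. Proposed Right is best. ✓

No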